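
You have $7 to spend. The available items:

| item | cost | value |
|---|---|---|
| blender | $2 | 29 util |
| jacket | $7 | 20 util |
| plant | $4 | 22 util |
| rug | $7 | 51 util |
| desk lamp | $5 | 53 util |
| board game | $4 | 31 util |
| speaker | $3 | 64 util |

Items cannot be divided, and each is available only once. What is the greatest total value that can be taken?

95 util

Check high-value combinations within $7:
- board game+speaker: cost 4+3=7, value 31+64=95
- blender+speaker: cost 2+3=5, value 29+64=93
- plant+speaker: cost 4+3=7, value 22+64=86
Best: 95 util.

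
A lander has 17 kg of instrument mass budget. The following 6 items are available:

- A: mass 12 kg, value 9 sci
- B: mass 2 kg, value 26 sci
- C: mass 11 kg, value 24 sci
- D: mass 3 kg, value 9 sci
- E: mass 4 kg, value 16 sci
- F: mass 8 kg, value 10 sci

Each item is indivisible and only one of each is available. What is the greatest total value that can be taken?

66 sci

Check high-value combinations within 17 kg:
- B+C+E: mass 2+11+4=17, value 26+24+16=66
- B+D+E+F: mass 2+3+4+8=17, value 26+9+16+10=61
- B+C+D: mass 2+11+3=16, value 26+24+9=59
Best: 66 sci.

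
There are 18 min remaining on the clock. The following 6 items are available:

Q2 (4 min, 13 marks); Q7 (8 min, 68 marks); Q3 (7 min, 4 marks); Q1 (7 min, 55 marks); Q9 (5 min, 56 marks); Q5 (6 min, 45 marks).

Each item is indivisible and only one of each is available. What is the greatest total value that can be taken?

Check high-value combinations within 18 min:
- Q1+Q9+Q5: time 7+5+6=18, value 55+56+45=156
- Q2+Q7+Q9: time 4+8+5=17, value 13+68+56=137
- Q2+Q7+Q5: time 4+8+6=18, value 13+68+45=126
- Q7+Q9: time 8+5=13, value 68+56=124
- Q2+Q1+Q9: time 4+7+5=16, value 13+55+56=124
Best: 156 marks.

156 marks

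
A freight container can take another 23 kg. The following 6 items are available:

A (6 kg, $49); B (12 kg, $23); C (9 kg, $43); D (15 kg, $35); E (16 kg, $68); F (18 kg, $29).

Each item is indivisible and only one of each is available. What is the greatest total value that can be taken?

$117

Check high-value combinations within 23 kg:
- A+E: weight 6+16=22, value 49+68=117
- A+C: weight 6+9=15, value 49+43=92
- A+D: weight 6+15=21, value 49+35=84
- A+B: weight 6+12=18, value 49+23=72
Best: $117.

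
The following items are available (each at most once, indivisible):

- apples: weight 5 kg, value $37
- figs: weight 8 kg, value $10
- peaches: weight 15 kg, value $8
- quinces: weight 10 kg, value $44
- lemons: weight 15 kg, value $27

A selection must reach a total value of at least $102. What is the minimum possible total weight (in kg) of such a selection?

Subsets with value ≥ 102, sorted by total weight:
- apples+quinces+lemons: weight 30, value 108
- apples+figs+quinces+lemons: weight 38, value 118
Minimum weight: 30 kg.

30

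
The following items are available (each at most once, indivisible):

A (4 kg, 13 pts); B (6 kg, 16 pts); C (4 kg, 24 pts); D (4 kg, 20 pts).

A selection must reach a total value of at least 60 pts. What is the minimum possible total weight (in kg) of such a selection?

14

Subsets with value ≥ 60, sorted by total weight:
- B+C+D: weight 14, value 60
- A+B+C+D: weight 18, value 73
Minimum weight: 14 kg.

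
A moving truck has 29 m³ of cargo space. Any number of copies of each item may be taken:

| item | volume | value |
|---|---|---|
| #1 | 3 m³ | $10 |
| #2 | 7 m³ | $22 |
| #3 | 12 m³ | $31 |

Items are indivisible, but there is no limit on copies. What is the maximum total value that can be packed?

$94

Best value-per-unit is #1 at 10/3; filling with it alone gives 9×10 = 90.
Optimal mix: 5×#1 + 2×#2 → volume 29, value 94.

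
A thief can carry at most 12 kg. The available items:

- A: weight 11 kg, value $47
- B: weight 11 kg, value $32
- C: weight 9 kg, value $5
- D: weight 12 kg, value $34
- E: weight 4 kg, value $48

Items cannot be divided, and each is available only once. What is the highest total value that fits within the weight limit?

Check high-value combinations within 12 kg:
- E: weight 4, value 48
- A: weight 11, value 47
- D: weight 12, value 34
Best: $48.

$48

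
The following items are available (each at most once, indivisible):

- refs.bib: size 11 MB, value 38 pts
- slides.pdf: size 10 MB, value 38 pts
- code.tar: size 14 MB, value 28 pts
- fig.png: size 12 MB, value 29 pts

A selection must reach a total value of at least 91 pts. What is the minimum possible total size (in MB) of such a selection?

33

Subsets with value ≥ 91, sorted by total size:
- refs.bib+slides.pdf+fig.png: size 33, value 105
- refs.bib+slides.pdf+code.tar: size 35, value 104
Minimum size: 33 MB.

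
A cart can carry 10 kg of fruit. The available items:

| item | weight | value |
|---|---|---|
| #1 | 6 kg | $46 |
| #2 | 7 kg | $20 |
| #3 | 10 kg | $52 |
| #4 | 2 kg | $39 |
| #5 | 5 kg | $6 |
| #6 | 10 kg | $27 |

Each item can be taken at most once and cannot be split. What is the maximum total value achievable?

$85

Check high-value combinations within 10 kg:
- #1+#4: weight 6+2=8, value 46+39=85
- #2+#4: weight 7+2=9, value 20+39=59
- #3: weight 10, value 52
- #1: weight 6, value 46
Best: $85.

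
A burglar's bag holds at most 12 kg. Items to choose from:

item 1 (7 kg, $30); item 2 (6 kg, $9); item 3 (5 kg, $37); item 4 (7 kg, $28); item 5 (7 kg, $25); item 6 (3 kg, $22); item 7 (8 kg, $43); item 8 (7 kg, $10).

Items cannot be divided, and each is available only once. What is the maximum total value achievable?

Check high-value combinations within 12 kg:
- item 1+item 3: weight 7+5=12, value 30+37=67
- item 6+item 7: weight 3+8=11, value 22+43=65
- item 3+item 4: weight 5+7=12, value 37+28=65
- item 3+item 5: weight 5+7=12, value 37+25=62
- item 3+item 6: weight 5+3=8, value 37+22=59
Best: $67.

$67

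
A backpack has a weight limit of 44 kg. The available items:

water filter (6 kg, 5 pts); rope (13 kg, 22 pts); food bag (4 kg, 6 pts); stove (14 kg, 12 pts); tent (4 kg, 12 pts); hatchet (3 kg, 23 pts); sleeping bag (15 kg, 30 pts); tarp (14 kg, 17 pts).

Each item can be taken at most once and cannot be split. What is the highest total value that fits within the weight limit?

93 pts

Check high-value combinations within 44 kg:
- rope+food bag+tent+hatchet+sleeping bag: weight 13+4+4+3+15=39, value 22+6+12+23+30=93
- water filter+rope+tent+hatchet+sleeping bag: weight 6+13+4+3+15=41, value 5+22+12+23+30=92
- food bag+tent+hatchet+sleeping bag+tarp: weight 4+4+3+15+14=40, value 6+12+23+30+17=88
Best: 93 pts.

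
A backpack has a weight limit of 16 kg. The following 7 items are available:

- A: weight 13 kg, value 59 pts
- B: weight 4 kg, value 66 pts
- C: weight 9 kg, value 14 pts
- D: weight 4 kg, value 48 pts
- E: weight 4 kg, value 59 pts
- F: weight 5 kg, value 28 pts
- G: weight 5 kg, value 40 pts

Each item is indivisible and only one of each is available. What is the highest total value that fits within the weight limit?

173 pts

Check high-value combinations within 16 kg:
- B+D+E: weight 4+4+4=12, value 66+48+59=173
- B+E+G: weight 4+4+5=13, value 66+59+40=165
- B+D+G: weight 4+4+5=13, value 66+48+40=154
- B+E+F: weight 4+4+5=13, value 66+59+28=153
Best: 173 pts.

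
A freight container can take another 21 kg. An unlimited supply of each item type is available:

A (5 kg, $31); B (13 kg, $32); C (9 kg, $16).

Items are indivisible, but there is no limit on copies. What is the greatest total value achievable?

$124

Best value-per-unit is A at 31/5, and filling with it alone uses weight 4×5=20. No mix of the others beats 4×31 = 124.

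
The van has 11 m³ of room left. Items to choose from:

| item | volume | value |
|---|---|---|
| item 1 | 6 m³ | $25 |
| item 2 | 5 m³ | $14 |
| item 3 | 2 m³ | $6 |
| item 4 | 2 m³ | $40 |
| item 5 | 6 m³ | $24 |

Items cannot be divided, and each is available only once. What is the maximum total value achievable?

$71

Check high-value combinations within 11 m³:
- item 1+item 3+item 4: volume 6+2+2=10, value 25+6+40=71
- item 3+item 4+item 5: volume 2+2+6=10, value 6+40+24=70
- item 1+item 4: volume 6+2=8, value 25+40=65
- item 4+item 5: volume 2+6=8, value 40+24=64
- item 2+item 3+item 4: volume 5+2+2=9, value 14+6+40=60
Best: $71.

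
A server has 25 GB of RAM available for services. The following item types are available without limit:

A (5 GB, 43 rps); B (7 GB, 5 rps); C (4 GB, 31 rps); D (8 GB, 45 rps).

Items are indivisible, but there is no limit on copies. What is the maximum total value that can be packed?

Best value-per-unit is A at 43/5, and filling with it alone uses memory 5×5=25. No mix of the others beats 5×43 = 215.

215 rps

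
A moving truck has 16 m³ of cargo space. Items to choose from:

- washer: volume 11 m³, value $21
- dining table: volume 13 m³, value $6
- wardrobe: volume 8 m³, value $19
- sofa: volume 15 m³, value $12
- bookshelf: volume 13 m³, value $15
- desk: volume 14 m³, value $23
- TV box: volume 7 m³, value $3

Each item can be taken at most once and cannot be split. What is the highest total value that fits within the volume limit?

Check high-value combinations within 16 m³:
- desk: volume 14, value 23
- wardrobe+TV box: volume 8+7=15, value 19+3=22
- washer: volume 11, value 21
Best: $23.

$23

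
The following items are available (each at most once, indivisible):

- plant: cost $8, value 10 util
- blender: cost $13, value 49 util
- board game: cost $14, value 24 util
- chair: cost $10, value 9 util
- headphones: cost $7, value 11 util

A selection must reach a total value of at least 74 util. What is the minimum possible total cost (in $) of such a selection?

34

Subsets with value ≥ 74, sorted by total cost:
- blender+board game+headphones: cost 34, value 84
- plant+blender+board game: cost 35, value 83
- blender+board game+chair: cost 37, value 82
- plant+blender+chair+headphones: cost 38, value 79
Minimum cost: 34 $.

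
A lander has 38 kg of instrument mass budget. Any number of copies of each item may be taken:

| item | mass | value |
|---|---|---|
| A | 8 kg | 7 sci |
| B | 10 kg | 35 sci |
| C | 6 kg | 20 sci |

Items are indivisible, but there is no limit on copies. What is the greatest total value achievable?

Best value-per-unit is B at 35/10; filling with it alone gives 3×35 = 105.
Optimal mix: 2×B + 3×C → mass 38, value 130.

130 sci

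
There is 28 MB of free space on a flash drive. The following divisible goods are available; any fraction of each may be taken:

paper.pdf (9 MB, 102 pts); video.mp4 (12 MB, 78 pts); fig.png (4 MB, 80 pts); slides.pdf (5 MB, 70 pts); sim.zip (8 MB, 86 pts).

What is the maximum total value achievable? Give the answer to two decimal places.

Take in order of value per unit:
- fig.png (80/4 per unit): all 4 → value 80, running total 80.00
- slides.pdf (70/5 per unit): all 5 → value 70, running total 150.00
- paper.pdf (102/9 per unit): all 9 → value 102, running total 252.00
- sim.zip (86/8 per unit): all 8 → value 86, running total 338.00
- video.mp4 (78/12 per unit): 2 of 12 → value 2×78/12 = 13.0000, running total 351.00
Total 351.00.

351.00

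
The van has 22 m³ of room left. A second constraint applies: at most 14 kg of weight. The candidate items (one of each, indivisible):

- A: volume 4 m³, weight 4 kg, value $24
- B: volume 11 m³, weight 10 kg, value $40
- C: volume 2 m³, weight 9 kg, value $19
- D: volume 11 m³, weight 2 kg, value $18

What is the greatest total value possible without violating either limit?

Feasible sets respecting both limits:
- A+B: volume 15, weight 14, value 64
- B+D: volume 22, weight 12, value 58
- A+C: volume 6, weight 13, value 43
- A+D: volume 15, weight 6, value 42
Best: $64.

$64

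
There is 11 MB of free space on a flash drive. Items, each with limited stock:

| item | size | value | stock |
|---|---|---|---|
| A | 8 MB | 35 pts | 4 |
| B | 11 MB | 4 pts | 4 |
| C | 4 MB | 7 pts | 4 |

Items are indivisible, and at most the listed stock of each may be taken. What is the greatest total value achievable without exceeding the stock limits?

35 pts

Best selections within size 11 and stock limits:
- 1×A: size 8, value 35
- 2×C: size 8, value 14
- 1×C: size 4, value 7
- 1×B: size 11, value 4
Best: 35 pts.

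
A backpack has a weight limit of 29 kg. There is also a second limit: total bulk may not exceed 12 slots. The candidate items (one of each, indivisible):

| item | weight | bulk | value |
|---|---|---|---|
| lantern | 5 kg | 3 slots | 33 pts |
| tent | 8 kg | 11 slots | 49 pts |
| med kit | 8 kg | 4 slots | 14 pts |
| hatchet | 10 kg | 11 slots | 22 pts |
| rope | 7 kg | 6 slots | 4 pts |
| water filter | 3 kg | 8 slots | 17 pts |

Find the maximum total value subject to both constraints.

50 pts

Feasible sets respecting both limits:
- lantern+water filter: weight 8, bulk 11, value 50
- tent: weight 8, bulk 11, value 49
- lantern+med kit: weight 13, bulk 7, value 47
- lantern+rope: weight 12, bulk 9, value 37
Best: 50 pts.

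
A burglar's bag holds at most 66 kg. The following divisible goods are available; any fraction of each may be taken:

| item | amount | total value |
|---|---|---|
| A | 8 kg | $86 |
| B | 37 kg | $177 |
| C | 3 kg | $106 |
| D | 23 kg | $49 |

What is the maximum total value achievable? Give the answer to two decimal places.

407.35

Take in order of value per unit:
- C (106/3 per unit): all 3 → value 106, running total 106.00
- A (86/8 per unit): all 8 → value 86, running total 192.00
- B (177/37 per unit): all 37 → value 177, running total 369.00
- D (49/23 per unit): 18 of 23 → value 18×49/23 = 38.3478, running total 407.35
Total 407.35.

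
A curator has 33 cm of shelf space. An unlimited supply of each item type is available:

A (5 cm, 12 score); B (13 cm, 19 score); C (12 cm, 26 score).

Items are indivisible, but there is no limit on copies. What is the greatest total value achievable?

Best value-per-unit is A at 12/5; filling with it alone gives 6×12 = 72.
Optimal mix: 4×A + 1×C → length 32, value 74.

74 score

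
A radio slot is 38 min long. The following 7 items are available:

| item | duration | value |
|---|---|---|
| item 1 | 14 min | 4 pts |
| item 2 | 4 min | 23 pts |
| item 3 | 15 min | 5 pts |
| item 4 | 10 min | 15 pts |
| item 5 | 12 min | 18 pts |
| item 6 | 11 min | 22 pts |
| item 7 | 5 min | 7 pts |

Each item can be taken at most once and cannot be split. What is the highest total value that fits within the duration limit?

Check high-value combinations within 38 min:
- item 2+item 4+item 5+item 6: duration 4+10+12+11=37, value 23+15+18+22=78
- item 2+item 5+item 6+item 7: duration 4+12+11+5=32, value 23+18+22+7=70
- item 2+item 4+item 6+item 7: duration 4+10+11+5=30, value 23+15+22+7=67
- item 2+item 5+item 6: duration 4+12+11=27, value 23+18+22=63
Best: 78 pts.

78 pts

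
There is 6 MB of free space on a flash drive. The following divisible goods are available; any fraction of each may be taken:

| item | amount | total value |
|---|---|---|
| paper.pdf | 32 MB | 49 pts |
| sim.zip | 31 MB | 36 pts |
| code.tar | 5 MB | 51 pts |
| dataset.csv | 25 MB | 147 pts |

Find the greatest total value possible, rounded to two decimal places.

Take in order of value per unit:
- code.tar (51/5 per unit): all 5 → value 51, running total 51.00
- dataset.csv (147/25 per unit): 1 of 25 → value 1×147/25 = 5.8800, running total 56.88
Total 56.88.

56.88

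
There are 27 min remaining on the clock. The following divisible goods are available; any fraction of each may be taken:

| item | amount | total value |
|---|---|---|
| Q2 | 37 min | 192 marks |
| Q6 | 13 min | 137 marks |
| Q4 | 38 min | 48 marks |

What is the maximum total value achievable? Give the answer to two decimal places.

Take in order of value per unit:
- Q6 (137/13 per unit): all 13 → value 137, running total 137.00
- Q2 (192/37 per unit): 14 of 37 → value 14×192/37 = 72.6486, running total 209.65
Total 209.65.

209.65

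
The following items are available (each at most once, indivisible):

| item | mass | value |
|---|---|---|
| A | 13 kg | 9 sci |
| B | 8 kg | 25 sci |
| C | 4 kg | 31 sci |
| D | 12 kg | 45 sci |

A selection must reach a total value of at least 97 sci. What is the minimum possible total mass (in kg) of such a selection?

24

Subsets with value ≥ 97, sorted by total mass:
- B+C+D: mass 24, value 101
- A+B+C+D: mass 37, value 110
Minimum mass: 24 kg.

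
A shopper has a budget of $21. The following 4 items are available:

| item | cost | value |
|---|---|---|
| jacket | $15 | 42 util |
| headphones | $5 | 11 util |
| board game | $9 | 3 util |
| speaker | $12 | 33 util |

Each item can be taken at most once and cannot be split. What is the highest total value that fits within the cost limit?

Check high-value combinations within $21:
- jacket+headphones: cost 15+5=20, value 42+11=53
- headphones+speaker: cost 5+12=17, value 11+33=44
- jacket: cost 15, value 42
- board game+speaker: cost 9+12=21, value 3+33=36
- speaker: cost 12, value 33
Best: 53 util.

53 util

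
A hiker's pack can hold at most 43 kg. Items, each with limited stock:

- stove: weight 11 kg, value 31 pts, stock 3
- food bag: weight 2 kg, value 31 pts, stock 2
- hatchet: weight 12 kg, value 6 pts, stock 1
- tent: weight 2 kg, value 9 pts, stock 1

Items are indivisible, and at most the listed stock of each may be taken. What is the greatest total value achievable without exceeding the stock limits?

164 pts

Top feasible selections:
- 3×stove + 2×food bag + 1×tent: weight 39, value 164
- 3×stove + 2×food bag: weight 37, value 155
- 2×stove + 2×food bag + 1×hatchet + 1×tent: weight 40, value 139
- 2×stove + 2×food bag + 1×tent: weight 28, value 133
Best: 164 pts.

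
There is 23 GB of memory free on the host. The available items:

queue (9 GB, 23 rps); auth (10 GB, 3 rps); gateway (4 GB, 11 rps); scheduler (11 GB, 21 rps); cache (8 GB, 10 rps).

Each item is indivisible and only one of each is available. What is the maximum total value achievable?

44 rps

This is a 0/1 knapsack; check combinations near the capacity.
- queue+scheduler: memory 9+11=20, value 23+21=44
- queue+gateway+cache: memory 9+4+8=21, value 23+11+10=44
- gateway+scheduler+cache: memory 4+11+8=23, value 11+21+10=42
- queue+auth+gateway: memory 9+10+4=23, value 23+3+11=37
Best: 44 rps.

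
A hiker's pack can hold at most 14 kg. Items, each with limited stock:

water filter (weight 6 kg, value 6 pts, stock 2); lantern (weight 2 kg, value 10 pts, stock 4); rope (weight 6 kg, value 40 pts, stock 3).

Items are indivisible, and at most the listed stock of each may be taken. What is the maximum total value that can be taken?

Best selections within weight 14 and stock limits:
- 1×lantern + 2×rope: weight 14, value 90
- 2×rope: weight 12, value 80
- 4×lantern + 1×rope: weight 14, value 80
Best: 90 pts.

90 pts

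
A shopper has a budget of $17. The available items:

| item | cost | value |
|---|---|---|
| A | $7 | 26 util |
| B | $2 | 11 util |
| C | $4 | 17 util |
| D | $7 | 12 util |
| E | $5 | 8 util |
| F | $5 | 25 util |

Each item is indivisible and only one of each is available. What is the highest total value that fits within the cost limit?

Check high-value combinations within $17:
- A+C+F: cost 7+4+5=16, value 26+17+25=68
- A+B+F: cost 7+2+5=14, value 26+11+25=62
- B+C+E+F: cost 2+4+5+5=16, value 11+17+8+25=61
Best: 68 util.

68 util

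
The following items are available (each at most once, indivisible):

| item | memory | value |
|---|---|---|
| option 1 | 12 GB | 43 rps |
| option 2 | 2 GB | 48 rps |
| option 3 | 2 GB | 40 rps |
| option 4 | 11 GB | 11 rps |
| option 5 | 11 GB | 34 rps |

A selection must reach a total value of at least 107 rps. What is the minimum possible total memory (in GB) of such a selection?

Subsets with value ≥ 107, sorted by total memory:
- option 2+option 3+option 5: memory 15, value 122
- option 1+option 2+option 3: memory 16, value 131
- option 1+option 2+option 5: memory 25, value 125
Minimum memory: 15 GB.

15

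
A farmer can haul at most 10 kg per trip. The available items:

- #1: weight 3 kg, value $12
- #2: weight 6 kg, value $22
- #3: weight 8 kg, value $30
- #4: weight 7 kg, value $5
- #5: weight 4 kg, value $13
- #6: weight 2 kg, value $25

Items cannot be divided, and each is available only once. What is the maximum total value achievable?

Check high-value combinations within 10 kg:
- #3+#6: weight 8+2=10, value 30+25=55
- #1+#5+#6: weight 3+4+2=9, value 12+13+25=50
- #2+#6: weight 6+2=8, value 22+25=47
Best: $55.

$55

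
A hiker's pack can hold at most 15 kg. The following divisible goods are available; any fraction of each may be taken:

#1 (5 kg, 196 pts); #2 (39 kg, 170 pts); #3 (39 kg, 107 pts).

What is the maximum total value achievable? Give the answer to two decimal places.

Take in order of value per unit:
- #1 (196/5 per unit): all 5 → value 196, running total 196.00
- #2 (170/39 per unit): 10 of 39 → value 10×170/39 = 43.5897, running total 239.59
Total 239.59.

239.59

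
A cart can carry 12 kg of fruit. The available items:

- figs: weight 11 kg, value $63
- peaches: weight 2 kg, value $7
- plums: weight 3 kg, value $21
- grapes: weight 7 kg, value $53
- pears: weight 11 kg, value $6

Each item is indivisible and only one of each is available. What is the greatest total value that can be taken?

Check high-value combinations within 12 kg:
- peaches+plums+grapes: weight 2+3+7=12, value 7+21+53=81
- plums+grapes: weight 3+7=10, value 21+53=74
- figs: weight 11, value 63
Best: $81.

$81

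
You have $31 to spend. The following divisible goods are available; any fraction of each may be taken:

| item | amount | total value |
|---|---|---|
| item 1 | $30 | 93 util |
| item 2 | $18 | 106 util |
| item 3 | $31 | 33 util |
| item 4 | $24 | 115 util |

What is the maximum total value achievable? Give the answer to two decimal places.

168.29

Take in order of value per unit:
- item 2 (106/18 per unit): all 18 → value 106, running total 106.00
- item 4 (115/24 per unit): 13 of 24 → value 13×115/24 = 62.2917, running total 168.29
Total 168.29.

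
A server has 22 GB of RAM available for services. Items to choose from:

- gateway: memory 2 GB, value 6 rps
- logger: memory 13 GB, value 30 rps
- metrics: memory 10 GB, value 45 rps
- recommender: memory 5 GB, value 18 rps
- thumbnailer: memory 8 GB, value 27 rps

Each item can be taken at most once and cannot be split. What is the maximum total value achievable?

78 rps

Check high-value combinations within 22 GB:
- gateway+metrics+thumbnailer: memory 2+10+8=20, value 6+45+27=78
- metrics+thumbnailer: memory 10+8=18, value 45+27=72
- gateway+metrics+recommender: memory 2+10+5=17, value 6+45+18=69
Best: 78 rps.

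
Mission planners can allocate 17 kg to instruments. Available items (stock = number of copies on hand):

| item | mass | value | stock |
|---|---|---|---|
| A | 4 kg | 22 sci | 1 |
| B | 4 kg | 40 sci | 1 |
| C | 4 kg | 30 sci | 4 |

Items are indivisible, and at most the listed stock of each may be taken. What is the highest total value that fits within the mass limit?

Top feasible selections:
- 1×B + 3×C: mass 16, value 130
- 1×A + 1×B + 2×C: mass 16, value 122
- 4×C: mass 16, value 120
- 1×A + 3×C: mass 16, value 112
Best: 130 sci.

130 sci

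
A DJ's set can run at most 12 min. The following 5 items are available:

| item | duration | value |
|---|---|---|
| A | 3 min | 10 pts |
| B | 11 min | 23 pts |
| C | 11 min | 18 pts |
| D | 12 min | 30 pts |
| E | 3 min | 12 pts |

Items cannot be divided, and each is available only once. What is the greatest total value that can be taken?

30 pts

This is a 0/1 knapsack; check combinations near the capacity.
- D: duration 12, value 30
- B: duration 11, value 23
- A+E: duration 3+3=6, value 10+12=22
Best: 30 pts.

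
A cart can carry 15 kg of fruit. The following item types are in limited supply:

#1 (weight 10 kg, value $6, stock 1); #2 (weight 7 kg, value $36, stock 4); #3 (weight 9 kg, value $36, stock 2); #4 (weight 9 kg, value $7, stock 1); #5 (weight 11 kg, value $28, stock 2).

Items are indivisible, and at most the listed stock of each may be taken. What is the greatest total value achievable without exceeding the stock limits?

Top feasible selections:
- 2×#2: weight 14, value 72
- 1×#2: weight 7, value 36
Best: $72.

$72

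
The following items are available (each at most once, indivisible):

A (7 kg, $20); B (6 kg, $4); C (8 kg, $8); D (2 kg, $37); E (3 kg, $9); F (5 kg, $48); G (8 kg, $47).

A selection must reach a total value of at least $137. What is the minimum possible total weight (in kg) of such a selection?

Subsets with value ≥ 137, sorted by total weight:
- D+E+F+G: weight 18, value 141
- A+D+F+G: weight 22, value 152
- C+D+F+G: weight 23, value 140
Minimum weight: 18 kg.

18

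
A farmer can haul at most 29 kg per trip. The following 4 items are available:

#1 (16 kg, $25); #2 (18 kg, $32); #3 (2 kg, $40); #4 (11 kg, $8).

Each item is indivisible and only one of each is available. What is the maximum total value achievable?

This is a 0/1 knapsack; check combinations near the capacity.
- #1+#3+#4: weight 16+2+11=29, value 25+40+8=73
- #2+#3: weight 18+2=20, value 32+40=72
- #1+#3: weight 16+2=18, value 25+40=65
- #3+#4: weight 2+11=13, value 40+8=48
- #3: weight 2, value 40
Best: $73.

$73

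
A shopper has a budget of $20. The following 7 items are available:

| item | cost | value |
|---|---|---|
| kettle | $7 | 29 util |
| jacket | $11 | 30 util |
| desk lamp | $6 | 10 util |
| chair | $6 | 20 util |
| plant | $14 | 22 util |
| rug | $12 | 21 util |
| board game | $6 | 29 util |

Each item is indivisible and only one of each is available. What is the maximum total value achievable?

78 util

Check high-value combinations within $20:
- kettle+chair+board game: cost 7+6+6=19, value 29+20+29=78
- kettle+desk lamp+board game: cost 7+6+6=19, value 29+10+29=68
- jacket+board game: cost 11+6=17, value 30+29=59
Best: 78 util.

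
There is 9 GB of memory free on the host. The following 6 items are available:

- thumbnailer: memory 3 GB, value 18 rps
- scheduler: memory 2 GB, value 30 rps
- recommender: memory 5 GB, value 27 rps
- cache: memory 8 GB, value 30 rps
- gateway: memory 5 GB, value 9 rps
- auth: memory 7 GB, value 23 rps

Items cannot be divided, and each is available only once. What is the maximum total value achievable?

Check high-value combinations within 9 GB:
- scheduler+recommender: memory 2+5=7, value 30+27=57
- scheduler+auth: memory 2+7=9, value 30+23=53
- thumbnailer+scheduler: memory 3+2=5, value 18+30=48
- thumbnailer+recommender: memory 3+5=8, value 18+27=45
Best: 57 rps.

57 rps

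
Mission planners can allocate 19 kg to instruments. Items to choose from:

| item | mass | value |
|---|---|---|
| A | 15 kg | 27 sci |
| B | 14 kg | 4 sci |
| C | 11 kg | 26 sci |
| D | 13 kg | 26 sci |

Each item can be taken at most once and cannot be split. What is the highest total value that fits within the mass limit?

27 sci

Check high-value combinations within 19 kg:
- A: mass 15, value 27
- C: mass 11, value 26
- D: mass 13, value 26
- B: mass 14, value 4
Best: 27 sci.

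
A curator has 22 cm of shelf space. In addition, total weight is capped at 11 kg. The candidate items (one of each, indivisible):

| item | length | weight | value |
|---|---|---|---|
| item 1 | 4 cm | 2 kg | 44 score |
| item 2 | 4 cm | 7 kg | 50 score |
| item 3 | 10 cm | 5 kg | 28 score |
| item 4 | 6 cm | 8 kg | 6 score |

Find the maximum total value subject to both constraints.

94 score

Feasible sets respecting both limits:
- item 1+item 2: length 8, weight 9, value 94
- item 1+item 3: length 14, weight 7, value 72
- item 2: length 4, weight 7, value 50
Best: 94 score.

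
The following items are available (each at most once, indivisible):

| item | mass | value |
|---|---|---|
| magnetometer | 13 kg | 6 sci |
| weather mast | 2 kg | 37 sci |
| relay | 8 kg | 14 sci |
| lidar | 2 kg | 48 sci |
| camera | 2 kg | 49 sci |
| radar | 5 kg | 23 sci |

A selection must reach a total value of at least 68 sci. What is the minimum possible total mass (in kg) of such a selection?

4

Subsets with value ≥ 68, sorted by total mass:
- lidar+camera: mass 4, value 97
- weather mast+camera: mass 4, value 86
Minimum mass: 4 kg.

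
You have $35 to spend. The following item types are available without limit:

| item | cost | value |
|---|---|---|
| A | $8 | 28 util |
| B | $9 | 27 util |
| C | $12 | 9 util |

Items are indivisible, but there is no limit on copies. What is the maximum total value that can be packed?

112 util

Best value-per-unit is A at 28/8, and filling with it alone uses cost 4×8=32. No mix of the others beats 4×28 = 112.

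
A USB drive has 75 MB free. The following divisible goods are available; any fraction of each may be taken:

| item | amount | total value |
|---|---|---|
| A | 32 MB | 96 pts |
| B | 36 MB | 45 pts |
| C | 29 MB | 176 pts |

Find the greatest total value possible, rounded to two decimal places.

Take in order of value per unit:
- C (176/29 per unit): all 29 → value 176, running total 176.00
- A (96/32 per unit): all 32 → value 96, running total 272.00
- B (45/36 per unit): 14 of 36 → value 14×45/36 = 17.5000, running total 289.50
Total 289.50.

289.50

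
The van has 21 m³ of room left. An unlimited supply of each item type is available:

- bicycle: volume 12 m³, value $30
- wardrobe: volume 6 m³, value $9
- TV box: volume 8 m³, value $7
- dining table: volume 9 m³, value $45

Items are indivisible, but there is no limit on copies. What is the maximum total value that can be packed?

Best value-per-unit is dining table at 45/9, and filling with it alone uses volume 2×9=18. No mix of the others beats 2×45 = 90.

$90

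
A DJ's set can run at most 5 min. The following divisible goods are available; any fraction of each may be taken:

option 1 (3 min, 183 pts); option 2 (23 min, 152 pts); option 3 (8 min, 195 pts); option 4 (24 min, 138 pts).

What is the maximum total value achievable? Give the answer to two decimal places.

231.75

Take in order of value per unit:
- option 1 (183/3 per unit): all 3 → value 183, running total 183.00
- option 3 (195/8 per unit): 2 of 8 → value 2×195/8 = 48.7500, running total 231.75
Total 231.75.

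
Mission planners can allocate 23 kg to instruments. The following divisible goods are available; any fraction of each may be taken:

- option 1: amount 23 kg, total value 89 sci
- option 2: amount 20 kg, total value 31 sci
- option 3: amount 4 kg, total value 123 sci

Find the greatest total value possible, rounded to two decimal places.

Take in order of value per unit:
- option 3 (123/4 per unit): all 4 → value 123, running total 123.00
- option 1 (89/23 per unit): 19 of 23 → value 19×89/23 = 73.5217, running total 196.52
Total 196.52.

196.52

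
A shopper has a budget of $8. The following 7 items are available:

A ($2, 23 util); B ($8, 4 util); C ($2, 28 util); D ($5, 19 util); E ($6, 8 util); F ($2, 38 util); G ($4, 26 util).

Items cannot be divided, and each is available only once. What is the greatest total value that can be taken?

This is a 0/1 knapsack; check combinations near the capacity.
- C+F+G: cost 2+2+4=8, value 28+38+26=92
- A+C+F: cost 2+2+2=6, value 23+28+38=89
- A+F+G: cost 2+2+4=8, value 23+38+26=87
- A+C+G: cost 2+2+4=8, value 23+28+26=77
Best: 92 util.

92 util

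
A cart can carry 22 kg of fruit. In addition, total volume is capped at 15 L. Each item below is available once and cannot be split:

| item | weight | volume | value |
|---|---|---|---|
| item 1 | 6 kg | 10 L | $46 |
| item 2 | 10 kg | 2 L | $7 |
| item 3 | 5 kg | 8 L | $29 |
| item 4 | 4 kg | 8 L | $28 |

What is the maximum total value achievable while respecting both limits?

$53

Feasible sets respecting both limits:
- item 1+item 2: weight 16, volume 12, value 53
- item 1: weight 6, volume 10, value 46
- item 2+item 3: weight 15, volume 10, value 36
Best: $53.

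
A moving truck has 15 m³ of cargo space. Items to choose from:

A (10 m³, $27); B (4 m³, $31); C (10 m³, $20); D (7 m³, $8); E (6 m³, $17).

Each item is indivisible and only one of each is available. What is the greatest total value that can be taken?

Check high-value combinations within 15 m³:
- A+B: volume 10+4=14, value 27+31=58
- B+C: volume 4+10=14, value 31+20=51
- B+E: volume 4+6=10, value 31+17=48
- B+D: volume 4+7=11, value 31+8=39
Best: $58.

$58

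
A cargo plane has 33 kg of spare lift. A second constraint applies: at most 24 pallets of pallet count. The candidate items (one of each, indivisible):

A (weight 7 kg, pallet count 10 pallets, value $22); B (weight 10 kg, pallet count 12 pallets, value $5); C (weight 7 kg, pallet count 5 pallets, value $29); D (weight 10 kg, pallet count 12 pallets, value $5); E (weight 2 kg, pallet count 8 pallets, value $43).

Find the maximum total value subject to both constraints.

$94

Feasible sets respecting both limits:
- A+C+E: weight 16, pallet count 23, value 94
- C+E: weight 9, pallet count 13, value 72
- A+E: weight 9, pallet count 18, value 65
- A+C: weight 14, pallet count 15, value 51
Best: $94.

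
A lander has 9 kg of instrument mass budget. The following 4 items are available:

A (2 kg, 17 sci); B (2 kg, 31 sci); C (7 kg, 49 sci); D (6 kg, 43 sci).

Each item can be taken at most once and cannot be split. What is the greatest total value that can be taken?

This is a 0/1 knapsack; check combinations near the capacity.
- B+C: mass 2+7=9, value 31+49=80
- B+D: mass 2+6=8, value 31+43=74
- A+C: mass 2+7=9, value 17+49=66
- A+D: mass 2+6=8, value 17+43=60
- C: mass 7, value 49
Best: 80 sci.

80 sci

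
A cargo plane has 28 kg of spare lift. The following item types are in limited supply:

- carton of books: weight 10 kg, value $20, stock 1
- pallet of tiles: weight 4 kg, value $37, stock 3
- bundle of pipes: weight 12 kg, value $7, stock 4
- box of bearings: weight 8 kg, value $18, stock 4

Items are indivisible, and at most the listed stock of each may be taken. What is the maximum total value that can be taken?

$147

Best selections within weight 28 and stock limits:
- 3×pallet of tiles + 2×box of bearings: weight 28, value 147
- 1×carton of books + 3×pallet of tiles: weight 22, value 131
Best: $147.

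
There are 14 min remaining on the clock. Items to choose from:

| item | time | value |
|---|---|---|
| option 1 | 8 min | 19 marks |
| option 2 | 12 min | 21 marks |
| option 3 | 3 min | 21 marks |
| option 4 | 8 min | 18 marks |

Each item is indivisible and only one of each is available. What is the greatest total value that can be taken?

40 marks

Check high-value combinations within 14 min:
- option 1+option 3: time 8+3=11, value 19+21=40
- option 3+option 4: time 3+8=11, value 21+18=39
- option 3: time 3, value 21
- option 2: time 12, value 21
- option 1: time 8, value 19
Best: 40 marks.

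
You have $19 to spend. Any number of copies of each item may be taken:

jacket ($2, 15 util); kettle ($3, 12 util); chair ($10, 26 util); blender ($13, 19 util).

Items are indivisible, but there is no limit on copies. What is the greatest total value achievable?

135 util

Best value-per-unit is jacket at 15/2, and filling with it alone uses cost 9×2=18. No mix of the others beats 9×15 = 135.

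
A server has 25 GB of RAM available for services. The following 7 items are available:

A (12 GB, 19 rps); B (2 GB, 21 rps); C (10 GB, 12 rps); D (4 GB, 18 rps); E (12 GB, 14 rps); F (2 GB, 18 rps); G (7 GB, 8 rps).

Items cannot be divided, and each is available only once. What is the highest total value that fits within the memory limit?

77 rps

This is a 0/1 knapsack; check combinations near the capacity.
- B+C+D+F+G: memory 2+10+4+2+7=25, value 21+12+18+18+8=77
- A+B+D+F: memory 12+2+4+2=20, value 19+21+18+18=76
- B+D+E+F: memory 2+4+12+2=20, value 21+18+14+18=71
- B+C+D+F: memory 2+10+4+2=18, value 21+12+18+18=69
Best: 77 rps.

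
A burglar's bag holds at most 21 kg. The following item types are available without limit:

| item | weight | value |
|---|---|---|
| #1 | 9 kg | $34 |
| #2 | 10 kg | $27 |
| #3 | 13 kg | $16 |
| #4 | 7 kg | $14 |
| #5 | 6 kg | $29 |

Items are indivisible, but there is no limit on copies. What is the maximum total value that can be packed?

$92

Best value-per-unit is #5 at 29/6; filling with it alone gives 3×29 = 87.
Optimal mix: 1×#1 + 2×#5 → weight 21, value 92.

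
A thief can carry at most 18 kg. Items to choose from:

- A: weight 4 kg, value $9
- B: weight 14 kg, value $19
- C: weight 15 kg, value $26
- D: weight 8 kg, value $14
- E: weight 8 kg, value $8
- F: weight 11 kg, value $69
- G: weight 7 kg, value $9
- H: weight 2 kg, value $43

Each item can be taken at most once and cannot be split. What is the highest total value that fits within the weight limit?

$121

Check high-value combinations within 18 kg:
- A+F+H: weight 4+11+2=17, value 9+69+43=121
- F+H: weight 11+2=13, value 69+43=112
- A+F: weight 4+11=15, value 9+69=78
- F+G: weight 11+7=18, value 69+9=78
Best: $121.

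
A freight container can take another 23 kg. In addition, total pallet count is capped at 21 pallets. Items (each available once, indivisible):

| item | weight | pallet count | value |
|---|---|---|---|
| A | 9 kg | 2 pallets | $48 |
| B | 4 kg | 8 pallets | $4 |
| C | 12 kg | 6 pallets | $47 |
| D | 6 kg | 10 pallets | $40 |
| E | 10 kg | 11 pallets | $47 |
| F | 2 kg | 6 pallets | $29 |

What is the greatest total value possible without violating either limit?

$124

Feasible sets respecting both limits:
- A+C+F: weight 23, pallet count 14, value 124
- A+E+F: weight 21, pallet count 19, value 124
- A+D+F: weight 17, pallet count 18, value 117
- A+B+E: weight 23, pallet count 21, value 99
Best: $124.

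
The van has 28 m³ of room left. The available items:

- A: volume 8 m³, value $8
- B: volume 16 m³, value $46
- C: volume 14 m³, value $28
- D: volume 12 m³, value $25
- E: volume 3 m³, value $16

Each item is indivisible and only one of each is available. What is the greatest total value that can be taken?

$71

This is a 0/1 knapsack; check combinations near the capacity.
- B+D: volume 16+12=28, value 46+25=71
- A+B+E: volume 8+16+3=27, value 8+46+16=70
- B+E: volume 16+3=19, value 46+16=62
Best: $71.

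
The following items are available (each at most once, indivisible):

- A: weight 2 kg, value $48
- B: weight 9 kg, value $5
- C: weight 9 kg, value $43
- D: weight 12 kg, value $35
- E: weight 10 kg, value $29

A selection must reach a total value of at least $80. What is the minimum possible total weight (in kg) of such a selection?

11

Subsets with value ≥ 80, sorted by total weight:
- A+C: weight 11, value 91
- A+D: weight 14, value 83
- A+B+C: weight 20, value 96
Minimum weight: 11 kg.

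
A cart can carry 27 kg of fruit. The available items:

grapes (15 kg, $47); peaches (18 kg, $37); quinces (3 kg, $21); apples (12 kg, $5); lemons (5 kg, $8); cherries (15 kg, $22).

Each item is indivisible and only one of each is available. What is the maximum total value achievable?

$76

Check high-value combinations within 27 kg:
- grapes+quinces+lemons: weight 15+3+5=23, value 47+21+8=76
- grapes+quinces: weight 15+3=18, value 47+21=68
- peaches+quinces+lemons: weight 18+3+5=26, value 37+21+8=66
- peaches+quinces: weight 18+3=21, value 37+21=58
- grapes+lemons: weight 15+5=20, value 47+8=55
Best: $76.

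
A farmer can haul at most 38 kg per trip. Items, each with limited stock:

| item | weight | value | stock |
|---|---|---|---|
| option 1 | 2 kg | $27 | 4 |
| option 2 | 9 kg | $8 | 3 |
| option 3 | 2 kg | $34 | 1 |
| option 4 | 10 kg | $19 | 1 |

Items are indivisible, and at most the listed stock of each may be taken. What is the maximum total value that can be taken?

$177

Best selections within weight 38 and stock limits:
- 4×option 1 + 2×option 2 + 1×option 3 + 1×option 4: weight 38, value 177
- 4×option 1 + 1×option 2 + 1×option 3 + 1×option 4: weight 29, value 169
- 4×option 1 + 3×option 2 + 1×option 3: weight 37, value 166
Best: $177.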